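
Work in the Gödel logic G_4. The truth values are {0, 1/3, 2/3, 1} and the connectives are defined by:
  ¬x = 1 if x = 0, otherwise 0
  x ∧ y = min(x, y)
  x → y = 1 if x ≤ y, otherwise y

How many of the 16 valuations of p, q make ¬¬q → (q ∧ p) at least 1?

5

p = 0, q = 0 ↦ 1  ≥
p = 0, q = 1/3 ↦ 0  <
p = 0, q = 2/3 ↦ 0  <
p = 0, q = 1 ↦ 0  <
p = 1/3, q = 0 ↦ 1  ≥
p = 1/3, q = 1/3 ↦ 1/3  <
p = 1/3, q = 2/3 ↦ 1/3  <
p = 1/3, q = 1 ↦ 1/3  <
p = 2/3, q = 0 ↦ 1  ≥
p = 2/3, q = 1/3 ↦ 1/3  <
p = 2/3, q = 2/3 ↦ 2/3  <
p = 2/3, q = 1 ↦ 2/3  <
p = 1, q = 0 ↦ 1  ≥
p = 1, q = 1/3 ↦ 1/3  <
p = 1, q = 2/3 ↦ 2/3  <
p = 1, q = 1 ↦ 1  ≥
So 5 of the 16 assignments meet the threshold.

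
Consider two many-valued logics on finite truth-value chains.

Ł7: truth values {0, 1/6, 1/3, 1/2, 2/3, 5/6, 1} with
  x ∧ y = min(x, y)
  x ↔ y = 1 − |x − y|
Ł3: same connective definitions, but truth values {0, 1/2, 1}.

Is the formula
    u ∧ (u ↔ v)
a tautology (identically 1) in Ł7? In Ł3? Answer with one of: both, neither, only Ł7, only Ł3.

In Ł7: at u = 0, v = 0 the value is 0 — not a tautology.
In Ł3: at u = 0, v = 0 the value is 0 — not a tautology.

neither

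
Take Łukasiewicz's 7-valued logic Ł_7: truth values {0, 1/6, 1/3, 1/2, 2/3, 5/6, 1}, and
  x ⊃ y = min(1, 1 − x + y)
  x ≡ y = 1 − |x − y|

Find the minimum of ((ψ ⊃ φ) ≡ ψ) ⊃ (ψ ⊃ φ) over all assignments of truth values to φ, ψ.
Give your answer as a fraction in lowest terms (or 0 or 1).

Take φ = 0, ψ = 1/2:
ψ ⊃ φ = 1/2 ⊃ 0 = 1/2
(ψ ⊃ φ) ≡ ψ = 1/2 ≡ 1/2 = 1
ψ ⊃ φ = 1/2 ⊃ 0 = 1/2
((ψ ⊃ φ) ≡ ψ) ⊃ (ψ ⊃ φ) = 1 ⊃ 1/2 = 1/2
No assignment yields a value below 1/2, so this is the minimum.

1/2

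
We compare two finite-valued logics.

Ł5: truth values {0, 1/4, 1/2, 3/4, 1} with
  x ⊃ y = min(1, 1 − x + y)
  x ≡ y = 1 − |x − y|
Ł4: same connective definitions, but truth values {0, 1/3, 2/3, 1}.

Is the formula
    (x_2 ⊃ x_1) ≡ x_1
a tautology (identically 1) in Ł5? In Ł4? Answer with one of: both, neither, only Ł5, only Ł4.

neither

In Ł5: at x_1 = 0, x_2 = 0 the value is 0 — not a tautology.
In Ł4: at x_1 = 0, x_2 = 0 the value is 0 — not a tautology.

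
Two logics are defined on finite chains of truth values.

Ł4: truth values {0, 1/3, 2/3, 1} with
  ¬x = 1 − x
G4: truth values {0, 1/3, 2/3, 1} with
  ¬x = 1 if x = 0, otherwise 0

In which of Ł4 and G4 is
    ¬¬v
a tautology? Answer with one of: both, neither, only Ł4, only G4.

In Ł4: at v = 0 the value is 0 — not a tautology.
In G4: at v = 0 the value is 0 — not a tautology.

neither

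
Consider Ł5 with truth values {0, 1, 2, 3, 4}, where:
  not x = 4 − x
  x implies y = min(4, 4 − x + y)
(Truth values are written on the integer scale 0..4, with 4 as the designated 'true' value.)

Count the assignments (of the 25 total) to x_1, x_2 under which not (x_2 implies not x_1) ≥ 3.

3

value 4: 1 assignment (counts)
value 3: 2 assignments (counts)
value 2: 3 assignments
value 1: 4 assignments
value 0: 15 assignments
So 3 of the 25 assignments meet the threshold.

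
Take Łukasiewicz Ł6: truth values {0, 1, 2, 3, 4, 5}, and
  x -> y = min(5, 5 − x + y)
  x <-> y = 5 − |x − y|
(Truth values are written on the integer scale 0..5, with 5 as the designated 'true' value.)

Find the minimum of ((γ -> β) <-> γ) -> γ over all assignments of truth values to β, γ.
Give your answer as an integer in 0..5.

3

Take β = 0, γ = 2:
γ -> β = 2 -> 0 = 3
(γ -> β) <-> γ = 3 <-> 2 = 4
((γ -> β) <-> γ) -> γ = 4 -> 2 = 3
No assignment yields a value below 3, so this is the minimum.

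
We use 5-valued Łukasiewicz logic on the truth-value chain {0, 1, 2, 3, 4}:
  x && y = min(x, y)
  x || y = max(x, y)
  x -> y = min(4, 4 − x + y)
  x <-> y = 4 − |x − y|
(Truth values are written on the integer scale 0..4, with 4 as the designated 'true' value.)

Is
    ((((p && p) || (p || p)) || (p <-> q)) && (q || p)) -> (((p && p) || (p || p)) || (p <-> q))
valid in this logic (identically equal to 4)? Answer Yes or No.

At p = 0, q = 3, for instance:
p && p = 0 && 0 = 0
p || p = 0 || 0 = 0
(p && p) || (p || p) = 0 || 0 = 0
p <-> q = 0 <-> 3 = 1
((p && p) || (p || p)) || (p <-> q) = 0 || 1 = 1
q || p = 3 || 0 = 3
(((p && p) || (p || p)) || (p <-> q)) && (q || p) = 1 && 3 = 1
((((p && p) || (p || p)) || (p <-> q)) && (q || p)) -> (((p && p) || (p || p)) || (p <-> q)) = 1 -> 1 = 4
and checking the remaining 24 assignments likewise gives ≥ 4 in every case.

Yes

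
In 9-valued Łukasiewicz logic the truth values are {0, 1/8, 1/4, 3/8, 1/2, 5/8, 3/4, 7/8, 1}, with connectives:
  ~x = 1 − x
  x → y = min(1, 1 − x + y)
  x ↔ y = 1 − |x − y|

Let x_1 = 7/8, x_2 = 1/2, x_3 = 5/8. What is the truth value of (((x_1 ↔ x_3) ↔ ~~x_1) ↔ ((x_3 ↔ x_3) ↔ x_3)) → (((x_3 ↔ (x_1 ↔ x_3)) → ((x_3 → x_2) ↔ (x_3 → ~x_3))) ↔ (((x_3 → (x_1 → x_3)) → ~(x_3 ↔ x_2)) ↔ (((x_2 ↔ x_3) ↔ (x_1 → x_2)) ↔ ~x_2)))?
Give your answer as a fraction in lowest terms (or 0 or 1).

5/8

x_1 ↔ x_3 = 7/8 ↔ 5/8 = 3/4
~x_1 = ~7/8 = 1/8
~~x_1 = ~1/8 = 7/8
(x_1 ↔ x_3) ↔ ~~x_1 = 3/4 ↔ 7/8 = 7/8
x_3 ↔ x_3 = 5/8 ↔ 5/8 = 1
(x_3 ↔ x_3) ↔ x_3 = 1 ↔ 5/8 = 5/8
((x_1 ↔ x_3) ↔ ~~x_1) ↔ ((x_3 ↔ x_3) ↔ x_3) = 7/8 ↔ 5/8 = 3/4
x_1 ↔ x_3 = 7/8 ↔ 5/8 = 3/4
x_3 ↔ (x_1 ↔ x_3) = 5/8 ↔ 3/4 = 7/8
x_3 → x_2 = 5/8 → 1/2 = 7/8
~x_3 = ~5/8 = 3/8
x_3 → ~x_3 = 5/8 → 3/8 = 3/4
(x_3 → x_2) ↔ (x_3 → ~x_3) = 7/8 ↔ 3/4 = 7/8
(x_3 ↔ (x_1 ↔ x_3)) → ((x_3 → x_2) ↔ (x_3 → ~x_3)) = 7/8 → 7/8 = 1
x_1 → x_3 = 7/8 → 5/8 = 3/4
x_3 → (x_1 → x_3) = 5/8 → 3/4 = 1
x_3 ↔ x_2 = 5/8 ↔ 1/2 = 7/8
~(x_3 ↔ x_2) = ~7/8 = 1/8
(x_3 → (x_1 → x_3)) → ~(x_3 ↔ x_2) = 1 → 1/8 = 1/8
x_2 ↔ x_3 = 1/2 ↔ 5/8 = 7/8
x_1 → x_2 = 7/8 → 1/2 = 5/8
(x_2 ↔ x_3) ↔ (x_1 → x_2) = 7/8 ↔ 5/8 = 3/4
~x_2 = ~1/2 = 1/2
((x_2 ↔ x_3) ↔ (x_1 → x_2)) ↔ ~x_2 = 3/4 ↔ 1/2 = 3/4
((x_3 → (x_1 → x_3)) → ~(x_3 ↔ x_2)) ↔ (((x_2 ↔ x_3) ↔ (x_1 → x_2)) ↔ ~x_2) = 1/8 ↔ 3/4 = 3/8
((x_3 ↔ (x_1 ↔ x_3)) → ((x_3 → x_2) ↔ (x_3 → ~x_3))) ↔ (((x_3 → (x_1 → x_3)) → ~(x_3 ↔ x_2)) ↔ (((x_2 ↔ x_3) ↔ (x_1 → x_2)) ↔ ~x_2)) = 1 ↔ 3/8 = 3/8
(((x_1 ↔ x_3) ↔ ~~x_1) ↔ ((x_3 ↔ x_3) ↔ x_3)) → (((x_3 ↔ (x_1 ↔ x_3)) → ((x_3 → x_2) ↔ (x_3 → ~x_3))) ↔ (((x_3 → (x_1 → x_3)) → ~(x_3 ↔ x_2)) ↔ (((x_2 ↔ x_3) ↔ (x_1 → x_2)) ↔ ~x_2))) = 3/4 → 3/8 = 5/8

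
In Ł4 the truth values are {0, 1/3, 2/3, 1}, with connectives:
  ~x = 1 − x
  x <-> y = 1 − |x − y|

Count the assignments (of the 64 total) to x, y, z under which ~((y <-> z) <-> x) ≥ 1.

value 1: 6 assignments (counts)
value 2/3: 16 assignments
value 1/3: 26 assignments
value 0: 16 assignments
So 6 of the 64 assignments meet the threshold.

6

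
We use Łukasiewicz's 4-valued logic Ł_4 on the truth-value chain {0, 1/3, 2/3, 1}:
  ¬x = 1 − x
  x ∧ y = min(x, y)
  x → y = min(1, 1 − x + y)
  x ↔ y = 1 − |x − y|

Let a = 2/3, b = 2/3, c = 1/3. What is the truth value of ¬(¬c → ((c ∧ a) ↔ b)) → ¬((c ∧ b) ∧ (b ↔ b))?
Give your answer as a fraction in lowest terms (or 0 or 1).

1

¬c = ¬1/3 = 2/3
c ∧ a = 1/3 ∧ 2/3 = 1/3
(c ∧ a) ↔ b = 1/3 ↔ 2/3 = 2/3
¬c → ((c ∧ a) ↔ b) = 2/3 → 2/3 = 1
¬(¬c → ((c ∧ a) ↔ b)) = ¬1 = 0
c ∧ b = 1/3 ∧ 2/3 = 1/3
b ↔ b = 2/3 ↔ 2/3 = 1
(c ∧ b) ∧ (b ↔ b) = 1/3 ∧ 1 = 1/3
¬((c ∧ b) ∧ (b ↔ b)) = ¬1/3 = 2/3
¬(¬c → ((c ∧ a) ↔ b)) → ¬((c ∧ b) ∧ (b ↔ b)) = 0 → 2/3 = 1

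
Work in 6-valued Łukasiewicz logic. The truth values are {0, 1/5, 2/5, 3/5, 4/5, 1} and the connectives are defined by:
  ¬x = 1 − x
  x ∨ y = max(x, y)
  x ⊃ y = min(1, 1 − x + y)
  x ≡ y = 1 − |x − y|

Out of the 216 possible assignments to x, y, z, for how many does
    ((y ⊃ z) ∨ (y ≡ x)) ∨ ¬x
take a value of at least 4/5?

201

value 1: 156 assignments (counts)
value 4/5: 45 assignments (counts)
value 3/5: 15 assignments
So 201 of the 216 assignments meet the threshold.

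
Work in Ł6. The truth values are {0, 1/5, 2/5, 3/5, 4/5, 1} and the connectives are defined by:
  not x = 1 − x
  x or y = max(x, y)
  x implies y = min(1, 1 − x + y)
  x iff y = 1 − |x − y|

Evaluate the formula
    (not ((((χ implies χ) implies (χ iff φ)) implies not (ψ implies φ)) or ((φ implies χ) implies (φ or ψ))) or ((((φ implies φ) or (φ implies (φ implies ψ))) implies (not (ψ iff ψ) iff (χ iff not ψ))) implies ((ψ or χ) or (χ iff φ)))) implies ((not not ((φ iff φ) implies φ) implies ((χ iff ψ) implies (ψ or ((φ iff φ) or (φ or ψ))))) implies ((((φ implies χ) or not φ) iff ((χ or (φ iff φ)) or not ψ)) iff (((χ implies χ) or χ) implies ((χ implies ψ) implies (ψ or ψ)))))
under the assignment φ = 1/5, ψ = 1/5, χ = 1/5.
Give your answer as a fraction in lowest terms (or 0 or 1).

1/5

χ implies χ = 1/5 implies 1/5 = 1
χ iff φ = 1/5 iff 1/5 = 1
(χ implies χ) implies (χ iff φ) = 1 implies 1 = 1
ψ implies φ = 1/5 implies 1/5 = 1
not (ψ implies φ) = not 1 = 0
((χ implies χ) implies (χ iff φ)) implies not (ψ implies φ) = 1 implies 0 = 0
φ implies χ = 1/5 implies 1/5 = 1
φ or ψ = 1/5 or 1/5 = 1/5
(φ implies χ) implies (φ or ψ) = 1 implies 1/5 = 1/5
(((χ implies χ) implies (χ iff φ)) implies not (ψ implies φ)) or ((φ implies χ) implies (φ or ψ)) = 0 or 1/5 = 1/5
not ((((χ implies χ) implies (χ iff φ)) implies not (ψ implies φ)) or ((φ implies χ) implies (φ or ψ))) = not 1/5 = 4/5
φ implies φ = 1/5 implies 1/5 = 1
φ implies ψ = 1/5 implies 1/5 = 1
φ implies (φ implies ψ) = 1/5 implies 1 = 1
(φ implies φ) or (φ implies (φ implies ψ)) = 1 or 1 = 1
ψ iff ψ = 1/5 iff 1/5 = 1
not (ψ iff ψ) = not 1 = 0
not ψ = not 1/5 = 4/5
χ iff not ψ = 1/5 iff 4/5 = 2/5
not (ψ iff ψ) iff (χ iff not ψ) = 0 iff 2/5 = 3/5
((φ implies φ) or (φ implies (φ implies ψ))) implies (not (ψ iff ψ) iff (χ iff not ψ)) = 1 implies 3/5 = 3/5
ψ or χ = 1/5 or 1/5 = 1/5
χ iff φ = 1/5 iff 1/5 = 1
(ψ or χ) or (χ iff φ) = 1/5 or 1 = 1
(((φ implies φ) or (φ implies (φ implies ψ))) implies (not (ψ iff ψ) iff (χ iff not ψ))) implies ((ψ or χ) or (χ iff φ)) = 3/5 implies 1 = 1
not ((((χ implies χ) implies (χ iff φ)) implies not (ψ implies φ)) or ((φ implies χ) implies (φ or ψ))) or ((((φ implies φ) or (φ implies (φ implies ψ))) implies (not (ψ iff ψ) iff (χ iff not ψ))) implies ((ψ or χ) or (χ iff φ))) = 4/5 or 1 = 1
φ iff φ = 1/5 iff 1/5 = 1
(φ iff φ) implies φ = 1 implies 1/5 = 1/5
not ((φ iff φ) implies φ) = not 1/5 = 4/5
not not ((φ iff φ) implies φ) = not 4/5 = 1/5
χ iff ψ = 1/5 iff 1/5 = 1
φ iff φ = 1/5 iff 1/5 = 1
φ or ψ = 1/5 or 1/5 = 1/5
(φ iff φ) or (φ or ψ) = 1 or 1/5 = 1
ψ or ((φ iff φ) or (φ or ψ)) = 1/5 or 1 = 1
(χ iff ψ) implies (ψ or ((φ iff φ) or (φ or ψ))) = 1 implies 1 = 1
not not ((φ iff φ) implies φ) implies ((χ iff ψ) implies (ψ or ((φ iff φ) or (φ or ψ)))) = 1/5 implies 1 = 1
φ implies χ = 1/5 implies 1/5 = 1
not φ = not 1/5 = 4/5
(φ implies χ) or not φ = 1 or 4/5 = 1
φ iff φ = 1/5 iff 1/5 = 1
χ or (φ iff φ) = 1/5 or 1 = 1
not ψ = not 1/5 = 4/5
(χ or (φ iff φ)) or not ψ = 1 or 4/5 = 1
((φ implies χ) or not φ) iff ((χ or (φ iff φ)) or not ψ) = 1 iff 1 = 1
χ implies χ = 1/5 implies 1/5 = 1
(χ implies χ) or χ = 1 or 1/5 = 1
χ implies ψ = 1/5 implies 1/5 = 1
ψ or ψ = 1/5 or 1/5 = 1/5
(χ implies ψ) implies (ψ or ψ) = 1 implies 1/5 = 1/5
((χ implies χ) or χ) implies ((χ implies ψ) implies (ψ or ψ)) = 1 implies 1/5 = 1/5
(((φ implies χ) or not φ) iff ((χ or (φ iff φ)) or not ψ)) iff (((χ implies χ) or χ) implies ((χ implies ψ) implies (ψ or ψ))) = 1 iff 1/5 = 1/5
(not not ((φ iff φ) implies φ) implies ((χ iff ψ) implies (ψ or ((φ iff φ) or (φ or ψ))))) implies ((((φ implies χ) or not φ) iff ((χ or (φ iff φ)) or not ψ)) iff (((χ implies χ) or χ) implies ((χ implies ψ) implies (ψ or ψ)))) = 1 implies 1/5 = 1/5
(not ((((χ implies χ) implies (χ iff φ)) implies not (ψ implies φ)) or ((φ implies χ) implies (φ or ψ))) or ((((φ implies φ) or (φ implies (φ implies ψ))) implies (not (ψ iff ψ) iff (χ iff not ψ))) implies ((ψ or χ) or (χ iff φ)))) implies ((not not ((φ iff φ) implies φ) implies ((χ iff ψ) implies (ψ or ((φ iff φ) or (φ or ψ))))) implies ((((φ implies χ) or not φ) iff ((χ or (φ iff φ)) or not ψ)) iff (((χ implies χ) or χ) implies ((χ implies ψ) implies (ψ or ψ))))) = 1 implies 1/5 = 1/5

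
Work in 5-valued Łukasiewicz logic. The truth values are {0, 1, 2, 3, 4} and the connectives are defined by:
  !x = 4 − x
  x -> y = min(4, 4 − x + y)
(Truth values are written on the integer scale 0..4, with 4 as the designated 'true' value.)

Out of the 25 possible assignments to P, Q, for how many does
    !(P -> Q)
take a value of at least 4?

value 4: 1 assignment (counts)
value 3: 2 assignments
value 2: 3 assignments
value 1: 4 assignments
value 0: 15 assignments
So 1 of the 25 assignments meets the threshold.

1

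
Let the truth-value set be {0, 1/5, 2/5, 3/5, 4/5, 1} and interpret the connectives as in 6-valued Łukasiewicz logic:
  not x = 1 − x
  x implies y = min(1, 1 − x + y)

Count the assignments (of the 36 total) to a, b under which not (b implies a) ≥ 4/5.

value 1: 1 assignment (counts)
value 4/5: 2 assignments (counts)
value 3/5: 3 assignments
value 2/5: 4 assignments
value 1/5: 5 assignments
value 0: 21 assignments
So 3 of the 36 assignments meet the threshold.

3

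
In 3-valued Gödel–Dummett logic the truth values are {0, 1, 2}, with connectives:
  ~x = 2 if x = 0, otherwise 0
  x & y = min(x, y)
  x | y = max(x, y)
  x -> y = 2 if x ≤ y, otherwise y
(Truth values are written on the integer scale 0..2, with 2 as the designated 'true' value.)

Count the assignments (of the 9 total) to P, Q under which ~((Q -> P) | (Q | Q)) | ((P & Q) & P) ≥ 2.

1

P = 0, Q = 0 ↦ 0  <
P = 0, Q = 1 ↦ 0  <
P = 0, Q = 2 ↦ 0  <
P = 1, Q = 0 ↦ 0  <
P = 1, Q = 1 ↦ 1  <
P = 1, Q = 2 ↦ 1  <
P = 2, Q = 0 ↦ 0  <
P = 2, Q = 1 ↦ 1  <
P = 2, Q = 2 ↦ 2  ≥
So 1 of the 9 assignments meets the threshold.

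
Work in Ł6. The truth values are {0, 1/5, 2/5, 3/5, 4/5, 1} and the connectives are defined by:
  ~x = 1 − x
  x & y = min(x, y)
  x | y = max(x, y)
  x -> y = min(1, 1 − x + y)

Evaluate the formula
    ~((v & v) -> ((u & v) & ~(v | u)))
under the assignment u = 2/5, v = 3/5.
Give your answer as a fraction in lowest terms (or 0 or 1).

v & v = 3/5 & 3/5 = 3/5
u & v = 2/5 & 3/5 = 2/5
v | u = 3/5 | 2/5 = 3/5
~(v | u) = ~3/5 = 2/5
(u & v) & ~(v | u) = 2/5 & 2/5 = 2/5
(v & v) -> ((u & v) & ~(v | u)) = 3/5 -> 2/5 = 4/5
~((v & v) -> ((u & v) & ~(v | u))) = ~4/5 = 1/5

1/5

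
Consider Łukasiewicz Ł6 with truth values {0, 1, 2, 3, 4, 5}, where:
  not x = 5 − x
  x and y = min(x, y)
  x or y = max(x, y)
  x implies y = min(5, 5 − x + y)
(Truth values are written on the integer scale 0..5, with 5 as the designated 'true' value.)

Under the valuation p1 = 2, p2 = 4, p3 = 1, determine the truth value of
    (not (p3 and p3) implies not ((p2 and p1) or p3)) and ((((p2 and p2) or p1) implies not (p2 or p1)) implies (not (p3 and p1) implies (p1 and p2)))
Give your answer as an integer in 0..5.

4

p3 and p3 = 1 and 1 = 1
not (p3 and p3) = not 1 = 4
p2 and p1 = 4 and 2 = 2
(p2 and p1) or p3 = 2 or 1 = 2
not ((p2 and p1) or p3) = not 2 = 3
not (p3 and p3) implies not ((p2 and p1) or p3) = 4 implies 3 = 4
p2 and p2 = 4 and 4 = 4
(p2 and p2) or p1 = 4 or 2 = 4
p2 or p1 = 4 or 2 = 4
not (p2 or p1) = not 4 = 1
((p2 and p2) or p1) implies not (p2 or p1) = 4 implies 1 = 2
p3 and p1 = 1 and 2 = 1
not (p3 and p1) = not 1 = 4
p1 and p2 = 2 and 4 = 2
not (p3 and p1) implies (p1 and p2) = 4 implies 2 = 3
(((p2 and p2) or p1) implies not (p2 or p1)) implies (not (p3 and p1) implies (p1 and p2)) = 2 implies 3 = 5
(not (p3 and p3) implies not ((p2 and p1) or p3)) and ((((p2 and p2) or p1) implies not (p2 or p1)) implies (not (p3 and p1) implies (p1 and p2))) = 4 and 5 = 4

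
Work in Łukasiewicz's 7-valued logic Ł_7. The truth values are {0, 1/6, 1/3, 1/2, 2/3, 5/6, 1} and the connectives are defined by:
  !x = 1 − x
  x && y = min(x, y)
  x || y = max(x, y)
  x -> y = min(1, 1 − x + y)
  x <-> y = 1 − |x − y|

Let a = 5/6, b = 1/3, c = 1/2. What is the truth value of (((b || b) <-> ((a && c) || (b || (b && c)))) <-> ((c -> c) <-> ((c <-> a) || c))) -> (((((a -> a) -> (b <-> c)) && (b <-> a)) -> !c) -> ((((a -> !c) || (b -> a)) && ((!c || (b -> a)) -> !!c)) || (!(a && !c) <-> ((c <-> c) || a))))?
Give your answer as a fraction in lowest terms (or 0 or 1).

b || b = 1/3 || 1/3 = 1/3
a && c = 5/6 && 1/2 = 1/2
b && c = 1/3 && 1/2 = 1/3
b || (b && c) = 1/3 || 1/3 = 1/3
(a && c) || (b || (b && c)) = 1/2 || 1/3 = 1/2
(b || b) <-> ((a && c) || (b || (b && c))) = 1/3 <-> 1/2 = 5/6
c -> c = 1/2 -> 1/2 = 1
c <-> a = 1/2 <-> 5/6 = 2/3
(c <-> a) || c = 2/3 || 1/2 = 2/3
(c -> c) <-> ((c <-> a) || c) = 1 <-> 2/3 = 2/3
((b || b) <-> ((a && c) || (b || (b && c)))) <-> ((c -> c) <-> ((c <-> a) || c)) = 5/6 <-> 2/3 = 5/6
a -> a = 5/6 -> 5/6 = 1
b <-> c = 1/3 <-> 1/2 = 5/6
(a -> a) -> (b <-> c) = 1 -> 5/6 = 5/6
b <-> a = 1/3 <-> 5/6 = 1/2
((a -> a) -> (b <-> c)) && (b <-> a) = 5/6 && 1/2 = 1/2
!c = !1/2 = 1/2
(((a -> a) -> (b <-> c)) && (b <-> a)) -> !c = 1/2 -> 1/2 = 1
!c = !1/2 = 1/2
a -> !c = 5/6 -> 1/2 = 2/3
b -> a = 1/3 -> 5/6 = 1
(a -> !c) || (b -> a) = 2/3 || 1 = 1
!c = !1/2 = 1/2
b -> a = 1/3 -> 5/6 = 1
!c || (b -> a) = 1/2 || 1 = 1
!c = !1/2 = 1/2
!!c = !1/2 = 1/2
(!c || (b -> a)) -> !!c = 1 -> 1/2 = 1/2
((a -> !c) || (b -> a)) && ((!c || (b -> a)) -> !!c) = 1 && 1/2 = 1/2
!c = !1/2 = 1/2
a && !c = 5/6 && 1/2 = 1/2
!(a && !c) = !1/2 = 1/2
c <-> c = 1/2 <-> 1/2 = 1
(c <-> c) || a = 1 || 5/6 = 1
!(a && !c) <-> ((c <-> c) || a) = 1/2 <-> 1 = 1/2
(((a -> !c) || (b -> a)) && ((!c || (b -> a)) -> !!c)) || (!(a && !c) <-> ((c <-> c) || a)) = 1/2 || 1/2 = 1/2
((((a -> a) -> (b <-> c)) && (b <-> a)) -> !c) -> ((((a -> !c) || (b -> a)) && ((!c || (b -> a)) -> !!c)) || (!(a && !c) <-> ((c <-> c) || a))) = 1 -> 1/2 = 1/2
(((b || b) <-> ((a && c) || (b || (b && c)))) <-> ((c -> c) <-> ((c <-> a) || c))) -> (((((a -> a) -> (b <-> c)) && (b <-> a)) -> !c) -> ((((a -> !c) || (b -> a)) && ((!c || (b -> a)) -> !!c)) || (!(a && !c) <-> ((c <-> c) || a)))) = 5/6 -> 1/2 = 2/3

2/3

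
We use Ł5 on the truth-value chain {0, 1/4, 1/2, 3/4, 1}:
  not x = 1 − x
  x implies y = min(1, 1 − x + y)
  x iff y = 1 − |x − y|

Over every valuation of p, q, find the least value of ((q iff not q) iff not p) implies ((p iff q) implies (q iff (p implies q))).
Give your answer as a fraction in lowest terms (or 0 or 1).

1/2

Take p = 1/4, q = 1/4:
not q = not 1/4 = 3/4
q iff not q = 1/4 iff 3/4 = 1/2
not p = not 1/4 = 3/4
(q iff not q) iff not p = 1/2 iff 3/4 = 3/4
p iff q = 1/4 iff 1/4 = 1
p implies q = 1/4 implies 1/4 = 1
q iff (p implies q) = 1/4 iff 1 = 1/4
(p iff q) implies (q iff (p implies q)) = 1 implies 1/4 = 1/4
((q iff not q) iff not p) implies ((p iff q) implies (q iff (p implies q))) = 3/4 implies 1/4 = 1/2
No assignment yields a value below 1/2, so this is the minimum.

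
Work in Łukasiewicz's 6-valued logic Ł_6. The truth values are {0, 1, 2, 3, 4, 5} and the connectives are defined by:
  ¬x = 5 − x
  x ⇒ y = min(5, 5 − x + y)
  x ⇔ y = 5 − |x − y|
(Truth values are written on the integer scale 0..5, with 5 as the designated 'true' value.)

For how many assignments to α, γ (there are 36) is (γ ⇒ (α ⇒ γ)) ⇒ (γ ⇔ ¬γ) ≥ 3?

value 4: 12 assignments (counts)
value 2: 12 assignments
value 0: 12 assignments
So 12 of the 36 assignments meet the threshold.

12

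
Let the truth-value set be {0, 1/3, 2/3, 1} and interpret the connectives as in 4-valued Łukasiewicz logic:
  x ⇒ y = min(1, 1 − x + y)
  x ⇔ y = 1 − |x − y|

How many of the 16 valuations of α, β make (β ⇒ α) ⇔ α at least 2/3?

α = 0, β = 0 ↦ 0  <
α = 0, β = 1/3 ↦ 1/3  <
α = 0, β = 2/3 ↦ 2/3  ≥
α = 0, β = 1 ↦ 1  ≥
α = 1/3, β = 0 ↦ 1/3  <
α = 1/3, β = 1/3 ↦ 1/3  <
α = 1/3, β = 2/3 ↦ 2/3  ≥
α = 1/3, β = 1 ↦ 1  ≥
α = 2/3, β = 0 ↦ 2/3  ≥
α = 2/3, β = 1/3 ↦ 2/3  ≥
α = 2/3, β = 2/3 ↦ 2/3  ≥
α = 2/3, β = 1 ↦ 1  ≥
α = 1, β = 0 ↦ 1  ≥
α = 1, β = 1/3 ↦ 1  ≥
α = 1, β = 2/3 ↦ 1  ≥
α = 1, β = 1 ↦ 1  ≥
So 12 of the 16 assignments meet the threshold.

12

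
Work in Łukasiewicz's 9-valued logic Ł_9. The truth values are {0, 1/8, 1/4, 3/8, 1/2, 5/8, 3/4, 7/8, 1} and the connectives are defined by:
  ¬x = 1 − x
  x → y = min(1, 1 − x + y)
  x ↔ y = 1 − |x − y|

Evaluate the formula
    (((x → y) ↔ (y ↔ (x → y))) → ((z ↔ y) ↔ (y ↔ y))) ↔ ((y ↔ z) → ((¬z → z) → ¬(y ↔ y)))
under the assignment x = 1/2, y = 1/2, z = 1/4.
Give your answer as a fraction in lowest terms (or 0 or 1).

3/4

x → y = 1/2 → 1/2 = 1
x → y = 1/2 → 1/2 = 1
y ↔ (x → y) = 1/2 ↔ 1 = 1/2
(x → y) ↔ (y ↔ (x → y)) = 1 ↔ 1/2 = 1/2
z ↔ y = 1/4 ↔ 1/2 = 3/4
y ↔ y = 1/2 ↔ 1/2 = 1
(z ↔ y) ↔ (y ↔ y) = 3/4 ↔ 1 = 3/4
((x → y) ↔ (y ↔ (x → y))) → ((z ↔ y) ↔ (y ↔ y)) = 1/2 → 3/4 = 1
y ↔ z = 1/2 ↔ 1/4 = 3/4
¬z = ¬1/4 = 3/4
¬z → z = 3/4 → 1/4 = 1/2
y ↔ y = 1/2 ↔ 1/2 = 1
¬(y ↔ y) = ¬1 = 0
(¬z → z) → ¬(y ↔ y) = 1/2 → 0 = 1/2
(y ↔ z) → ((¬z → z) → ¬(y ↔ y)) = 3/4 → 1/2 = 3/4
(((x → y) ↔ (y ↔ (x → y))) → ((z ↔ y) ↔ (y ↔ y))) ↔ ((y ↔ z) → ((¬z → z) → ¬(y ↔ y))) = 1 ↔ 3/4 = 3/4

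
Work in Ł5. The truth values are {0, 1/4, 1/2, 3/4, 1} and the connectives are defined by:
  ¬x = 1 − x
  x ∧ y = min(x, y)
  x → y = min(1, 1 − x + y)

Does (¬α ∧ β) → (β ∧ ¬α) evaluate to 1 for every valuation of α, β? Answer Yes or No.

Yes

At α = 3/4, β = 1, for instance:
¬α = ¬3/4 = 1/4
¬α ∧ β = 1/4 ∧ 1 = 1/4
β ∧ ¬α = 1 ∧ 1/4 = 1/4
(¬α ∧ β) → (β ∧ ¬α) = 1/4 → 1/4 = 1
and checking the remaining 24 assignments likewise gives ≥ 1 in every case.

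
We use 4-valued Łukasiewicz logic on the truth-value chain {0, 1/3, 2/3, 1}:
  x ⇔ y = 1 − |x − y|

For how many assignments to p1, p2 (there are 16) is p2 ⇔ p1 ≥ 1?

p1 = 0, p2 = 0 ↦ 1  ≥
p1 = 0, p2 = 1/3 ↦ 2/3  <
p1 = 0, p2 = 2/3 ↦ 1/3  <
p1 = 0, p2 = 1 ↦ 0  <
p1 = 1/3, p2 = 0 ↦ 2/3  <
p1 = 1/3, p2 = 1/3 ↦ 1  ≥
p1 = 1/3, p2 = 2/3 ↦ 2/3  <
p1 = 1/3, p2 = 1 ↦ 1/3  <
p1 = 2/3, p2 = 0 ↦ 1/3  <
p1 = 2/3, p2 = 1/3 ↦ 2/3  <
p1 = 2/3, p2 = 2/3 ↦ 1  ≥
p1 = 2/3, p2 = 1 ↦ 2/3  <
p1 = 1, p2 = 0 ↦ 0  <
p1 = 1, p2 = 1/3 ↦ 1/3  <
p1 = 1, p2 = 2/3 ↦ 2/3  <
p1 = 1, p2 = 1 ↦ 1  ≥
So 4 of the 16 assignments meet the threshold.

4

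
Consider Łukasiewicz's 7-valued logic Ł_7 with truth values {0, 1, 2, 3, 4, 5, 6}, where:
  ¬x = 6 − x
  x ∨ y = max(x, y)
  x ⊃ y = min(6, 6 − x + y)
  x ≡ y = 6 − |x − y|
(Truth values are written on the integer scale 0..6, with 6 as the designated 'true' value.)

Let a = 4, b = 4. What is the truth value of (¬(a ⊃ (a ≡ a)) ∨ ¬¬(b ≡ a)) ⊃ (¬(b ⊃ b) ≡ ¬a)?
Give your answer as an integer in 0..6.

4

a ≡ a = 4 ≡ 4 = 6
a ⊃ (a ≡ a) = 4 ⊃ 6 = 6
¬(a ⊃ (a ≡ a)) = ¬6 = 0
b ≡ a = 4 ≡ 4 = 6
¬(b ≡ a) = ¬6 = 0
¬¬(b ≡ a) = ¬0 = 6
¬(a ⊃ (a ≡ a)) ∨ ¬¬(b ≡ a) = 0 ∨ 6 = 6
b ⊃ b = 4 ⊃ 4 = 6
¬(b ⊃ b) = ¬6 = 0
¬a = ¬4 = 2
¬(b ⊃ b) ≡ ¬a = 0 ≡ 2 = 4
(¬(a ⊃ (a ≡ a)) ∨ ¬¬(b ≡ a)) ⊃ (¬(b ⊃ b) ≡ ¬a) = 6 ⊃ 4 = 4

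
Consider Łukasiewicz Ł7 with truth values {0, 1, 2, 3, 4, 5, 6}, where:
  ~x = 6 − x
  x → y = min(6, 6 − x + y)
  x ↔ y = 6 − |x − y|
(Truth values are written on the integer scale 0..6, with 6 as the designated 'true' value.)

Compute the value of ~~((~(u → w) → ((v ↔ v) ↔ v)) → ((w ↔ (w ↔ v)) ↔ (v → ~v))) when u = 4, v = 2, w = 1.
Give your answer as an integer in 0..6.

u → w = 4 → 1 = 3
~(u → w) = ~3 = 3
v ↔ v = 2 ↔ 2 = 6
(v ↔ v) ↔ v = 6 ↔ 2 = 2
~(u → w) → ((v ↔ v) ↔ v) = 3 → 2 = 5
w ↔ v = 1 ↔ 2 = 5
w ↔ (w ↔ v) = 1 ↔ 5 = 2
~v = ~2 = 4
v → ~v = 2 → 4 = 6
(w ↔ (w ↔ v)) ↔ (v → ~v) = 2 ↔ 6 = 2
(~(u → w) → ((v ↔ v) ↔ v)) → ((w ↔ (w ↔ v)) ↔ (v → ~v)) = 5 → 2 = 3
~((~(u → w) → ((v ↔ v) ↔ v)) → ((w ↔ (w ↔ v)) ↔ (v → ~v))) = ~3 = 3
~~((~(u → w) → ((v ↔ v) ↔ v)) → ((w ↔ (w ↔ v)) ↔ (v → ~v))) = ~3 = 3

3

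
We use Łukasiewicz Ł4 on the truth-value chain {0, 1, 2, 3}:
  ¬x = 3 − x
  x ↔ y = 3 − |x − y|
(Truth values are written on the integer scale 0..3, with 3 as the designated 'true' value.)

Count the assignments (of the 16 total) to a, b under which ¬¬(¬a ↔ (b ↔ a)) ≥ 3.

5

a = 0, b = 0 ↦ 3  ≥
a = 0, b = 1 ↦ 2  <
a = 0, b = 2 ↦ 1  <
a = 0, b = 3 ↦ 0  <
a = 1, b = 0 ↦ 3  ≥
a = 1, b = 1 ↦ 2  <
a = 1, b = 2 ↦ 3  ≥
a = 1, b = 3 ↦ 2  <
a = 2, b = 0 ↦ 3  ≥
a = 2, b = 1 ↦ 2  <
a = 2, b = 2 ↦ 1  <
a = 2, b = 3 ↦ 2  <
a = 3, b = 0 ↦ 3  ≥
a = 3, b = 1 ↦ 2  <
a = 3, b = 2 ↦ 1  <
a = 3, b = 3 ↦ 0  <
So 5 of the 16 assignments meet the threshold.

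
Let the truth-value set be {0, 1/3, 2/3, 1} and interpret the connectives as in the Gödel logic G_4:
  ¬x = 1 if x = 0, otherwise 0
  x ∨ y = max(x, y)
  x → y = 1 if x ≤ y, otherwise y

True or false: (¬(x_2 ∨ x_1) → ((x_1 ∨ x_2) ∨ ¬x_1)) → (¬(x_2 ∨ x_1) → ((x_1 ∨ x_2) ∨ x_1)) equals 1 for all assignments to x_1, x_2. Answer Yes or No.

Counterexample: take x_1 = 0, x_2 = 0.
x_2 ∨ x_1 = 0 ∨ 0 = 0
¬(x_2 ∨ x_1) = ¬0 = 1
x_1 ∨ x_2 = 0 ∨ 0 = 0
¬x_1 = ¬0 = 1
(x_1 ∨ x_2) ∨ ¬x_1 = 0 ∨ 1 = 1
¬(x_2 ∨ x_1) → ((x_1 ∨ x_2) ∨ ¬x_1) = 1 → 1 = 1
x_2 ∨ x_1 = 0 ∨ 0 = 0
¬(x_2 ∨ x_1) = ¬0 = 1
x_1 ∨ x_2 = 0 ∨ 0 = 0
(x_1 ∨ x_2) ∨ x_1 = 0 ∨ 0 = 0
¬(x_2 ∨ x_1) → ((x_1 ∨ x_2) ∨ x_1) = 1 → 0 = 0
(¬(x_2 ∨ x_1) → ((x_1 ∨ x_2) ∨ ¬x_1)) → (¬(x_2 ∨ x_1) → ((x_1 ∨ x_2) ∨ x_1)) = 1 → 0 = 0
This gives 0 ≠ 1.

No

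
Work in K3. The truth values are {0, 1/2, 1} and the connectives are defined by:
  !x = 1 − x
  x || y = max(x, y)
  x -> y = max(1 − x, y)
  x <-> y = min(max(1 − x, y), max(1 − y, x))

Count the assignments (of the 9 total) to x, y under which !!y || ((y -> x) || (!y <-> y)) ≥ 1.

x = 0, y = 0 ↦ 1  ≥
x = 0, y = 1/2 ↦ 1/2  <
x = 0, y = 1 ↦ 1  ≥
x = 1/2, y = 0 ↦ 1  ≥
x = 1/2, y = 1/2 ↦ 1/2  <
x = 1/2, y = 1 ↦ 1  ≥
x = 1, y = 0 ↦ 1  ≥
x = 1, y = 1/2 ↦ 1  ≥
x = 1, y = 1 ↦ 1  ≥
So 7 of the 9 assignments meet the threshold.

7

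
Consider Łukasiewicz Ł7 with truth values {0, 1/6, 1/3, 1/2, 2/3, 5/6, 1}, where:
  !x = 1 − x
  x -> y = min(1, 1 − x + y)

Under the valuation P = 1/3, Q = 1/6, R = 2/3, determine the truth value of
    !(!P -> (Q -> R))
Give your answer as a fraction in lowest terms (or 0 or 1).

0

!P = !1/3 = 2/3
Q -> R = 1/6 -> 2/3 = 1
!P -> (Q -> R) = 2/3 -> 1 = 1
!(!P -> (Q -> R)) = !1 = 0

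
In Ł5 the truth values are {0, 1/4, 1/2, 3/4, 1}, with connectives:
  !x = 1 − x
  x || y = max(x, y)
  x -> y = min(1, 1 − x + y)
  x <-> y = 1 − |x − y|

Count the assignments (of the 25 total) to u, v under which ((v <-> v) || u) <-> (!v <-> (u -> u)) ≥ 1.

value 1: 5 assignments (counts)
value 3/4: 5 assignments
value 1/2: 5 assignments
value 1/4: 5 assignments
value 0: 5 assignments
So 5 of the 25 assignments meet the threshold.

5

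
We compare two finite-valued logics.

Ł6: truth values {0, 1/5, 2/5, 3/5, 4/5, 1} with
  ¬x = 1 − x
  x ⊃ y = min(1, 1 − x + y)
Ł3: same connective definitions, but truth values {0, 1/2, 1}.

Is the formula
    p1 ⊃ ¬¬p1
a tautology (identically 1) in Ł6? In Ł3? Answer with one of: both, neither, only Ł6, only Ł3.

In Ł6: every assignment gives 1 — tautology.
In Ł3: every assignment gives 1 — tautology.

both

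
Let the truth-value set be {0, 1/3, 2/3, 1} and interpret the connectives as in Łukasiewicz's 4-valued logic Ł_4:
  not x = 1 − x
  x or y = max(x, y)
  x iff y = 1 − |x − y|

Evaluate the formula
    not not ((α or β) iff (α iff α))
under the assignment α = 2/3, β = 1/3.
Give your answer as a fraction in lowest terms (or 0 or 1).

2/3

α or β = 2/3 or 1/3 = 2/3
α iff α = 2/3 iff 2/3 = 1
(α or β) iff (α iff α) = 2/3 iff 1 = 2/3
not ((α or β) iff (α iff α)) = not 2/3 = 1/3
not not ((α or β) iff (α iff α)) = not 1/3 = 2/3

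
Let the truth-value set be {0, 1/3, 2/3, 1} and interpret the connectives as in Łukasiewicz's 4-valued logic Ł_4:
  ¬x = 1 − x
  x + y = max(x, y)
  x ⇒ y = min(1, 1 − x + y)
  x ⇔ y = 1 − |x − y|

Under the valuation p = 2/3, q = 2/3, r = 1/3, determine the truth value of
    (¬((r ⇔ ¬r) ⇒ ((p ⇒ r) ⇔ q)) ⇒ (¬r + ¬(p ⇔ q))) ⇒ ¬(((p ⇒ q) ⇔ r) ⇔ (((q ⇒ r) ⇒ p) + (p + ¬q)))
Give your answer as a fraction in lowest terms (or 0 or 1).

¬r = ¬1/3 = 2/3
r ⇔ ¬r = 1/3 ⇔ 2/3 = 2/3
p ⇒ r = 2/3 ⇒ 1/3 = 2/3
(p ⇒ r) ⇔ q = 2/3 ⇔ 2/3 = 1
(r ⇔ ¬r) ⇒ ((p ⇒ r) ⇔ q) = 2/3 ⇒ 1 = 1
¬((r ⇔ ¬r) ⇒ ((p ⇒ r) ⇔ q)) = ¬1 = 0
¬r = ¬1/3 = 2/3
p ⇔ q = 2/3 ⇔ 2/3 = 1
¬(p ⇔ q) = ¬1 = 0
¬r + ¬(p ⇔ q) = 2/3 + 0 = 2/3
¬((r ⇔ ¬r) ⇒ ((p ⇒ r) ⇔ q)) ⇒ (¬r + ¬(p ⇔ q)) = 0 ⇒ 2/3 = 1
p ⇒ q = 2/3 ⇒ 2/3 = 1
(p ⇒ q) ⇔ r = 1 ⇔ 1/3 = 1/3
q ⇒ r = 2/3 ⇒ 1/3 = 2/3
(q ⇒ r) ⇒ p = 2/3 ⇒ 2/3 = 1
¬q = ¬2/3 = 1/3
p + ¬q = 2/3 + 1/3 = 2/3
((q ⇒ r) ⇒ p) + (p + ¬q) = 1 + 2/3 = 1
((p ⇒ q) ⇔ r) ⇔ (((q ⇒ r) ⇒ p) + (p + ¬q)) = 1/3 ⇔ 1 = 1/3
¬(((p ⇒ q) ⇔ r) ⇔ (((q ⇒ r) ⇒ p) + (p + ¬q))) = ¬1/3 = 2/3
(¬((r ⇔ ¬r) ⇒ ((p ⇒ r) ⇔ q)) ⇒ (¬r + ¬(p ⇔ q))) ⇒ ¬(((p ⇒ q) ⇔ r) ⇔ (((q ⇒ r) ⇒ p) + (p + ¬q))) = 1 ⇒ 2/3 = 2/3

2/3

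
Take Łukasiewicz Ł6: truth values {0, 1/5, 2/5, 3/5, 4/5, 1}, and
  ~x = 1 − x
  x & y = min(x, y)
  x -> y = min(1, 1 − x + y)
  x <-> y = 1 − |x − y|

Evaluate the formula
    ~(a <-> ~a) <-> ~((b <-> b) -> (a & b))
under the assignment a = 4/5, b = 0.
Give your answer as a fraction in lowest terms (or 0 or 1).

3/5

~a = ~4/5 = 1/5
a <-> ~a = 4/5 <-> 1/5 = 2/5
~(a <-> ~a) = ~2/5 = 3/5
b <-> b = 0 <-> 0 = 1
a & b = 4/5 & 0 = 0
(b <-> b) -> (a & b) = 1 -> 0 = 0
~((b <-> b) -> (a & b)) = ~0 = 1
~(a <-> ~a) <-> ~((b <-> b) -> (a & b)) = 3/5 <-> 1 = 3/5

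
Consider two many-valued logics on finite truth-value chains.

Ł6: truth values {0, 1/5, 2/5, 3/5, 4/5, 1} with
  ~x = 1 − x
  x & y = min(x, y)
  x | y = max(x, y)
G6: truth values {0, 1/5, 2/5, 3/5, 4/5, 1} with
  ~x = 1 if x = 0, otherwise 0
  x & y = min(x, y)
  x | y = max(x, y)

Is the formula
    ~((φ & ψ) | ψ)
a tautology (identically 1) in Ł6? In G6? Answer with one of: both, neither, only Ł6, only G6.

In Ł6: at φ = 0, ψ = 1/5 the value is 4/5 — not a tautology.
In G6: at φ = 0, ψ = 1/5 the value is 0 — not a tautology.

neither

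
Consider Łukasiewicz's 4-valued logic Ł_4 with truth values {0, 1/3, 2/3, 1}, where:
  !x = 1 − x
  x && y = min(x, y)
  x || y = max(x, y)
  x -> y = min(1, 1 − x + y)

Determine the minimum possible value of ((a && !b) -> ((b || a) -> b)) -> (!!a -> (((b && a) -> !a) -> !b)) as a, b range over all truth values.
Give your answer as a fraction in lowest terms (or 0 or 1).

2/3

Take a = 1/3, b = 1:
!b = !1 = 0
a && !b = 1/3 && 0 = 0
b || a = 1 || 1/3 = 1
(b || a) -> b = 1 -> 1 = 1
(a && !b) -> ((b || a) -> b) = 0 -> 1 = 1
!a = !1/3 = 2/3
!!a = !2/3 = 1/3
b && a = 1 && 1/3 = 1/3
!a = !1/3 = 2/3
(b && a) -> !a = 1/3 -> 2/3 = 1
!b = !1 = 0
((b && a) -> !a) -> !b = 1 -> 0 = 0
!!a -> (((b && a) -> !a) -> !b) = 1/3 -> 0 = 2/3
((a && !b) -> ((b || a) -> b)) -> (!!a -> (((b && a) -> !a) -> !b)) = 1 -> 2/3 = 2/3
No assignment yields a value below 2/3, so this is the minimum.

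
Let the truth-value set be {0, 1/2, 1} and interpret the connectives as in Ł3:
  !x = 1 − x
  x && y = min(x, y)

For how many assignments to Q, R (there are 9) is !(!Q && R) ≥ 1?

5

Q = 0, R = 0 ↦ 1  ≥
Q = 0, R = 1/2 ↦ 1/2  <
Q = 0, R = 1 ↦ 0  <
Q = 1/2, R = 0 ↦ 1  ≥
Q = 1/2, R = 1/2 ↦ 1/2  <
Q = 1/2, R = 1 ↦ 1/2  <
Q = 1, R = 0 ↦ 1  ≥
Q = 1, R = 1/2 ↦ 1  ≥
Q = 1, R = 1 ↦ 1  ≥
So 5 of the 9 assignments meet the threshold.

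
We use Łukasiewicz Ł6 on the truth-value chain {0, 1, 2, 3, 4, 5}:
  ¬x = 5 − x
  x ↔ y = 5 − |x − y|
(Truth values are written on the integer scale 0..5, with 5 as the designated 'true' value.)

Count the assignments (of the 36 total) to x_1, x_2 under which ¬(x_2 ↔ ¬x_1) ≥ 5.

value 5: 2 assignments (counts)
value 4: 4 assignments
value 3: 6 assignments
value 2: 8 assignments
value 1: 10 assignments
value 0: 6 assignments
So 2 of the 36 assignments meet the threshold.

2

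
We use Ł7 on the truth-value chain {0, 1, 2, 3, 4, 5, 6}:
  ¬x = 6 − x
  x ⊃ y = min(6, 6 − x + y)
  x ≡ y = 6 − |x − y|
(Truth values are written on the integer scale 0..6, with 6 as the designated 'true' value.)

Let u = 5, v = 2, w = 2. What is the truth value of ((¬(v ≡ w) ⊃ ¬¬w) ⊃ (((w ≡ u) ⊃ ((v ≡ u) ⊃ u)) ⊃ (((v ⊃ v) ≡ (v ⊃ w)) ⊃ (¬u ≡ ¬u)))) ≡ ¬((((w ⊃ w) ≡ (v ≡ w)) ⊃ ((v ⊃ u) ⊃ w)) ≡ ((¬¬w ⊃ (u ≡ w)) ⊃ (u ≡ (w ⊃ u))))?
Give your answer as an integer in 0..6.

3

v ≡ w = 2 ≡ 2 = 6
¬(v ≡ w) = ¬6 = 0
¬w = ¬2 = 4
¬¬w = ¬4 = 2
¬(v ≡ w) ⊃ ¬¬w = 0 ⊃ 2 = 6
w ≡ u = 2 ≡ 5 = 3
v ≡ u = 2 ≡ 5 = 3
(v ≡ u) ⊃ u = 3 ⊃ 5 = 6
(w ≡ u) ⊃ ((v ≡ u) ⊃ u) = 3 ⊃ 6 = 6
v ⊃ v = 2 ⊃ 2 = 6
v ⊃ w = 2 ⊃ 2 = 6
(v ⊃ v) ≡ (v ⊃ w) = 6 ≡ 6 = 6
¬u = ¬5 = 1
¬u = ¬5 = 1
¬u ≡ ¬u = 1 ≡ 1 = 6
((v ⊃ v) ≡ (v ⊃ w)) ⊃ (¬u ≡ ¬u) = 6 ⊃ 6 = 6
((w ≡ u) ⊃ ((v ≡ u) ⊃ u)) ⊃ (((v ⊃ v) ≡ (v ⊃ w)) ⊃ (¬u ≡ ¬u)) = 6 ⊃ 6 = 6
(¬(v ≡ w) ⊃ ¬¬w) ⊃ (((w ≡ u) ⊃ ((v ≡ u) ⊃ u)) ⊃ (((v ⊃ v) ≡ (v ⊃ w)) ⊃ (¬u ≡ ¬u))) = 6 ⊃ 6 = 6
w ⊃ w = 2 ⊃ 2 = 6
v ≡ w = 2 ≡ 2 = 6
(w ⊃ w) ≡ (v ≡ w) = 6 ≡ 6 = 6
v ⊃ u = 2 ⊃ 5 = 6
(v ⊃ u) ⊃ w = 6 ⊃ 2 = 2
((w ⊃ w) ≡ (v ≡ w)) ⊃ ((v ⊃ u) ⊃ w) = 6 ⊃ 2 = 2
¬w = ¬2 = 4
¬¬w = ¬4 = 2
u ≡ w = 5 ≡ 2 = 3
¬¬w ⊃ (u ≡ w) = 2 ⊃ 3 = 6
w ⊃ u = 2 ⊃ 5 = 6
u ≡ (w ⊃ u) = 5 ≡ 6 = 5
(¬¬w ⊃ (u ≡ w)) ⊃ (u ≡ (w ⊃ u)) = 6 ⊃ 5 = 5
(((w ⊃ w) ≡ (v ≡ w)) ⊃ ((v ⊃ u) ⊃ w)) ≡ ((¬¬w ⊃ (u ≡ w)) ⊃ (u ≡ (w ⊃ u))) = 2 ≡ 5 = 3
¬((((w ⊃ w) ≡ (v ≡ w)) ⊃ ((v ⊃ u) ⊃ w)) ≡ ((¬¬w ⊃ (u ≡ w)) ⊃ (u ≡ (w ⊃ u)))) = ¬3 = 3
((¬(v ≡ w) ⊃ ¬¬w) ⊃ (((w ≡ u) ⊃ ((v ≡ u) ⊃ u)) ⊃ (((v ⊃ v) ≡ (v ⊃ w)) ⊃ (¬u ≡ ¬u)))) ≡ ¬((((w ⊃ w) ≡ (v ≡ w)) ⊃ ((v ⊃ u) ⊃ w)) ≡ ((¬¬w ⊃ (u ≡ w)) ⊃ (u ≡ (w ⊃ u)))) = 6 ≡ 3 = 3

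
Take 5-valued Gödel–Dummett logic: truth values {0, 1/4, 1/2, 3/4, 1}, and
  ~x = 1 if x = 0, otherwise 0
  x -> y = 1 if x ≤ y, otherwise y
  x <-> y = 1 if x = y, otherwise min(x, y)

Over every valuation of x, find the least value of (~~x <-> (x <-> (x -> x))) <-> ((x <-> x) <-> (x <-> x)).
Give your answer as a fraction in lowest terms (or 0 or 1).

1/4

Take x = 1/4:
~x = ~1/4 = 0
~~x = ~0 = 1
x -> x = 1/4 -> 1/4 = 1
x <-> (x -> x) = 1/4 <-> 1 = 1/4
~~x <-> (x <-> (x -> x)) = 1 <-> 1/4 = 1/4
x <-> x = 1/4 <-> 1/4 = 1
x <-> x = 1/4 <-> 1/4 = 1
(x <-> x) <-> (x <-> x) = 1 <-> 1 = 1
(~~x <-> (x <-> (x -> x))) <-> ((x <-> x) <-> (x <-> x)) = 1/4 <-> 1 = 1/4
No assignment yields a value below 1/4, so this is the minimum.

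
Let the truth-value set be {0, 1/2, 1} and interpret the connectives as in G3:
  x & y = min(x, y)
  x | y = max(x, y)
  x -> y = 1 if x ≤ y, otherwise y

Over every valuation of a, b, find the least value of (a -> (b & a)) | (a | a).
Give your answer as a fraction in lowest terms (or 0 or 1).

1/2

Take a = 1/2, b = 0:
b & a = 0 & 1/2 = 0
a -> (b & a) = 1/2 -> 0 = 0
a | a = 1/2 | 1/2 = 1/2
(a -> (b & a)) | (a | a) = 0 | 1/2 = 1/2
No assignment yields a value below 1/2, so this is the minimum.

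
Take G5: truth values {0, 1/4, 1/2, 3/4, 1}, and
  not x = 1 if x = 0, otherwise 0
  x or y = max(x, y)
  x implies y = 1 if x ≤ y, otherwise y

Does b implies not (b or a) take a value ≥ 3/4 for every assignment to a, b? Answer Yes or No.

Counterexample: take a = 0, b = 1/4.
b or a = 1/4 or 0 = 1/4
not (b or a) = not 1/4 = 0
b implies not (b or a) = 1/4 implies 0 = 0
This gives 0, which is below 3/4.

No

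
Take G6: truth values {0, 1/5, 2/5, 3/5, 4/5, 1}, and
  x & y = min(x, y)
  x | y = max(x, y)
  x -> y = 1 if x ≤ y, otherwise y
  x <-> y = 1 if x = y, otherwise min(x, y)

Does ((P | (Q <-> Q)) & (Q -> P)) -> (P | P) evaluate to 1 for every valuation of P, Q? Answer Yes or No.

Counterexample: take P = 0, Q = 0.
Q <-> Q = 0 <-> 0 = 1
P | (Q <-> Q) = 0 | 1 = 1
Q -> P = 0 -> 0 = 1
(P | (Q <-> Q)) & (Q -> P) = 1 & 1 = 1
P | P = 0 | 0 = 0
((P | (Q <-> Q)) & (Q -> P)) -> (P | P) = 1 -> 0 = 0
This gives 0 ≠ 1.

No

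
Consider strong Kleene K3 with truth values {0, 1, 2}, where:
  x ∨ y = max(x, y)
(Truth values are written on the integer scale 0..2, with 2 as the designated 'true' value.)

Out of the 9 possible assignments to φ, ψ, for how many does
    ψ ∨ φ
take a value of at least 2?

5

φ = 0, ψ = 0 ↦ 0  <
φ = 0, ψ = 1 ↦ 1  <
φ = 0, ψ = 2 ↦ 2  ≥
φ = 1, ψ = 0 ↦ 1  <
φ = 1, ψ = 1 ↦ 1  <
φ = 1, ψ = 2 ↦ 2  ≥
φ = 2, ψ = 0 ↦ 2  ≥
φ = 2, ψ = 1 ↦ 2  ≥
φ = 2, ψ = 2 ↦ 2  ≥
So 5 of the 9 assignments meet the threshold.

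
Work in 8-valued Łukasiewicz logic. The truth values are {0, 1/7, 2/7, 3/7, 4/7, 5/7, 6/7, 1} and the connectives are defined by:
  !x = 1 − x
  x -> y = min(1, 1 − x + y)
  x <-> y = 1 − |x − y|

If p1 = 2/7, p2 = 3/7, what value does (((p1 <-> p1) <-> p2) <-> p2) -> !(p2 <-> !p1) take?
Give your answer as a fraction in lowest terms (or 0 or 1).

p1 <-> p1 = 2/7 <-> 2/7 = 1
(p1 <-> p1) <-> p2 = 1 <-> 3/7 = 3/7
((p1 <-> p1) <-> p2) <-> p2 = 3/7 <-> 3/7 = 1
!p1 = !2/7 = 5/7
p2 <-> !p1 = 3/7 <-> 5/7 = 5/7
!(p2 <-> !p1) = !5/7 = 2/7
(((p1 <-> p1) <-> p2) <-> p2) -> !(p2 <-> !p1) = 1 -> 2/7 = 2/7

2/7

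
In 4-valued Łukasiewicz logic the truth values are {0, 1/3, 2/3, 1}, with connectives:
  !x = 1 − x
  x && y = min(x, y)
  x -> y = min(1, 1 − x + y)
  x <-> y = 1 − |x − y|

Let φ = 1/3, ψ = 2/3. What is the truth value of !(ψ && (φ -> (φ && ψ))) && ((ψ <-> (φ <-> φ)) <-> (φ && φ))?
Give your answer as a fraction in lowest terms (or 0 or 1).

φ && ψ = 1/3 && 2/3 = 1/3
φ -> (φ && ψ) = 1/3 -> 1/3 = 1
ψ && (φ -> (φ && ψ)) = 2/3 && 1 = 2/3
!(ψ && (φ -> (φ && ψ))) = !2/3 = 1/3
φ <-> φ = 1/3 <-> 1/3 = 1
ψ <-> (φ <-> φ) = 2/3 <-> 1 = 2/3
φ && φ = 1/3 && 1/3 = 1/3
(ψ <-> (φ <-> φ)) <-> (φ && φ) = 2/3 <-> 1/3 = 2/3
!(ψ && (φ -> (φ && ψ))) && ((ψ <-> (φ <-> φ)) <-> (φ && φ)) = 1/3 && 2/3 = 1/3

1/3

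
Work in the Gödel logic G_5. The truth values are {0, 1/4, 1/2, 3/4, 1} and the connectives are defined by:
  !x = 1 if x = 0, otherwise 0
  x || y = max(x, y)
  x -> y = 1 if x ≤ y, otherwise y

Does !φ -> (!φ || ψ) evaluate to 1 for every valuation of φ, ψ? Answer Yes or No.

Yes

At φ = 3/4, ψ = 1, for instance:
!φ = !3/4 = 0
!φ || ψ = 0 || 1 = 1
!φ -> (!φ || ψ) = 0 -> 1 = 1
and checking the remaining 24 assignments likewise gives ≥ 1 in every case.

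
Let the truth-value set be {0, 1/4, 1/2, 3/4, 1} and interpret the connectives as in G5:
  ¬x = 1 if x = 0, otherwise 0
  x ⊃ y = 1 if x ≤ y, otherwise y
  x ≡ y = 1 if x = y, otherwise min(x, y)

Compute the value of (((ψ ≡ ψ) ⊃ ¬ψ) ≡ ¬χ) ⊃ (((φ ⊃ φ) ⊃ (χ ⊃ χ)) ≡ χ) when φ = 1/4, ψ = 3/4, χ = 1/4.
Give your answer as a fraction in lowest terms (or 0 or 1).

1/4

ψ ≡ ψ = 3/4 ≡ 3/4 = 1
¬ψ = ¬3/4 = 0
(ψ ≡ ψ) ⊃ ¬ψ = 1 ⊃ 0 = 0
¬χ = ¬1/4 = 0
((ψ ≡ ψ) ⊃ ¬ψ) ≡ ¬χ = 0 ≡ 0 = 1
φ ⊃ φ = 1/4 ⊃ 1/4 = 1
χ ⊃ χ = 1/4 ⊃ 1/4 = 1
(φ ⊃ φ) ⊃ (χ ⊃ χ) = 1 ⊃ 1 = 1
((φ ⊃ φ) ⊃ (χ ⊃ χ)) ≡ χ = 1 ≡ 1/4 = 1/4
(((ψ ≡ ψ) ⊃ ¬ψ) ≡ ¬χ) ⊃ (((φ ⊃ φ) ⊃ (χ ⊃ χ)) ≡ χ) = 1 ⊃ 1/4 = 1/4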